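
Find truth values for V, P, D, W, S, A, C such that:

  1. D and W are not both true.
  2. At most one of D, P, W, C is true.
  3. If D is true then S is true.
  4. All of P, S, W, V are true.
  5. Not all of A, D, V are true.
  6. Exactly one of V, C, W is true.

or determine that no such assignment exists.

Case P = True:
  (2) with P=T forces D = False.
  (2) with P=T forces W = False.
  Constraint (4) is violated (W=F) — contradiction.
Case P = False:
  Constraint (4) is violated (P=F) — contradiction.
Both cases fail — unsatisfiable.

The formula is unsatisfiable.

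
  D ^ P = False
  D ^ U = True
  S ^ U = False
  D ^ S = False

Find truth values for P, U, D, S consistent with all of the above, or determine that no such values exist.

No satisfying assignment exists.

Adding constraints 2, 3, 4 mod 2: every variable appears an even number of times on the left, so the left side is 0.
But the right sides sum to 1 (mod 2). 0 ≠ 1 — the system is inconsistent.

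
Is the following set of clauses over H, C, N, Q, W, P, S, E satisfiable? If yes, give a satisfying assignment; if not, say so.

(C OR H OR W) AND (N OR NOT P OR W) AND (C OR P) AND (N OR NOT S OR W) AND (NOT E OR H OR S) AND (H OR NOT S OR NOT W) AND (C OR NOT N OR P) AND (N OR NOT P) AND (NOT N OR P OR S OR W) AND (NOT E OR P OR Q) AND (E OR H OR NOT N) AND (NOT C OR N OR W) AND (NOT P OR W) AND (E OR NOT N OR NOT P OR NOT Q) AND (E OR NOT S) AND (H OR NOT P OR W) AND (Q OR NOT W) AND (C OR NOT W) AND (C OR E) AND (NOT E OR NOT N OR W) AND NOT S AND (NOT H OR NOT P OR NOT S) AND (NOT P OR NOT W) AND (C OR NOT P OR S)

Unit clause (NOT S) forces S = False.
Set H = True.
Try C = False:
  (C OR P) forces P = True.
  clause (C OR NOT P OR S) is falsified — backtrack.
So C = True.
Set N = True.
Set Q = True.
Try W = False:
  (NOT N OR P OR S OR W) forces P = True.
  clause (NOT P OR W) is falsified — backtrack.
So W = True.
  then (NOT P OR NOT W) forces P = False.
Set E = False.
All clauses satisfied.

H=T, C=T, N=T, Q=T, W=T, P=F, S=F, E=F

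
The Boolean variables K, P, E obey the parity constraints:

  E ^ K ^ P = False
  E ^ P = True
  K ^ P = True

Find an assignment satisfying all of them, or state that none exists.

K = True; P = False; E = True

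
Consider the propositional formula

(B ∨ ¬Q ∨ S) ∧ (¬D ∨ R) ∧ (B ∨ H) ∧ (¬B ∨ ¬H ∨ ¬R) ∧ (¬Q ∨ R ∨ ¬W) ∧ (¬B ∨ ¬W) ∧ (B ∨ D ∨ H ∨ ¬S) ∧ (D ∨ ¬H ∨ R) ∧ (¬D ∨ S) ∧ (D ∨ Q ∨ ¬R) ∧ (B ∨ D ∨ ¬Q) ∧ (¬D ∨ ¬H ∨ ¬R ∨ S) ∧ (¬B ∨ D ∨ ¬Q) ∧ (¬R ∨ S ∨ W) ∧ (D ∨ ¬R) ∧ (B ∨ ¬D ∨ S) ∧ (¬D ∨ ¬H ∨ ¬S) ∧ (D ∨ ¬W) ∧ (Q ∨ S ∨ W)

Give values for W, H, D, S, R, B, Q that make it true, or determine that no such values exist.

Set W = False.
Set H = False.
  then (B ∨ H) forces B = True.
Set D = False.
  then (¬B ∨ D ∨ ¬Q) forces Q = False.
  then (D ∨ ¬R) forces R = False.
  then (Q ∨ S ∨ W) forces S = True.
All clauses satisfied.

W = False; H = False; D = False; S = True; R = False; B = True; Q = False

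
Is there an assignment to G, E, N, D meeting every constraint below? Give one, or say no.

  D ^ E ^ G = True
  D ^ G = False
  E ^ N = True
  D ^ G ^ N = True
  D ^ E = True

Unsatisfiable

Adding constraints 1, 3, 4 mod 2: every variable appears an even number of times on the left, so the left side is 0.
But the right sides sum to 1 (mod 2). 0 ≠ 1 — the system is inconsistent.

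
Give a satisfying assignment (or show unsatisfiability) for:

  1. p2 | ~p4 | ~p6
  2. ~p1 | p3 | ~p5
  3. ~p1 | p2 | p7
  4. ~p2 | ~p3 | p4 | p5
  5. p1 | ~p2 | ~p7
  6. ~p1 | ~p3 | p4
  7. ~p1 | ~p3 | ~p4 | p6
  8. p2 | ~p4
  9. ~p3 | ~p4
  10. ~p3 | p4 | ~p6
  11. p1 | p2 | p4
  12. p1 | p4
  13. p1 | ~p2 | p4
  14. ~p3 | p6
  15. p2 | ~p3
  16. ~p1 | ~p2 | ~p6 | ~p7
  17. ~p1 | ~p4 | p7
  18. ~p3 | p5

p1 = True; p2 = False; p3 = False; p4 = False; p5 = False; p6 = False; p7 = True

Set p1 = True.
Set p2 = False.
  then (~p1 | p2 | p7) forces p7 = True.
  then (p2 | ~p4) forces p4 = False.
  then (p2 | ~p3) forces p3 = False.
  then (~p1 | p3 | ~p5) forces p5 = False.
Set p6 = False.
All clauses satisfied.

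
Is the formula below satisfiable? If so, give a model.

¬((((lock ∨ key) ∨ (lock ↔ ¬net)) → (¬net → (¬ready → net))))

key = True; net = False; ready = False; lock = False

  ¬((((lock ∨ key) ∨ (lock ↔ ¬net)) → (¬net → (¬ready → net)))) = True
    ((lock ∨ key) ∨ (lock ↔ ¬net)) → (¬net → (¬ready → net)) = False
      (lock ∨ key) ∨ (lock ↔ ¬net) = True
        lock ∨ key = True
        lock ↔ ¬net = False
          ¬net = True
      ¬net → (¬ready → net) = False
        ¬net = True
        ¬ready → net = False
          ¬ready = True
The formula evaluates to True.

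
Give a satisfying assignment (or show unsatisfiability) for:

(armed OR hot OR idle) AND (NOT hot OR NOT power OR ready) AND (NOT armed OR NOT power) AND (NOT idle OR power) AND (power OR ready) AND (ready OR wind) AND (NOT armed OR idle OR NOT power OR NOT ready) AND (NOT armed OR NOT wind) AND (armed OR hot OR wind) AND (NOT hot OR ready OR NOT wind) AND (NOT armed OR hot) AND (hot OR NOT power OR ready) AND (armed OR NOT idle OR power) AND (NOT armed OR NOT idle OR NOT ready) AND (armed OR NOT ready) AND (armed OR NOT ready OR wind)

Set wind = False.
  then (ready OR wind) forces ready = True.
  then (armed OR NOT ready) forces armed = True.
  then (NOT armed OR NOT power) forces power = False.
  then (NOT idle OR power) forces idle = False.
  then (NOT armed OR hot) forces hot = True.
All clauses satisfied.

wind=F, power=F, ready=T, idle=F, hot=T, armed=T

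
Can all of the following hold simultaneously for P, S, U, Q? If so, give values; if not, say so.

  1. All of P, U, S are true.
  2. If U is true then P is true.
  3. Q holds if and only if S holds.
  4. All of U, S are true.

P = True; S = True; U = True; Q = True

  (1) {P, U, S}: all 3 true ✓
  (2) U=T ⇒ P: T ✓
  (3) Q=T, S=T — same ✓
  (4) {U, S}: all 2 true ✓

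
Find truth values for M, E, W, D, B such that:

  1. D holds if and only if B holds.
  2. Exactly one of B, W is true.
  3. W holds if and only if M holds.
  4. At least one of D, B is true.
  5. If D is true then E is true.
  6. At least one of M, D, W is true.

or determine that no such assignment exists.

M: False, E: True, W: False, D: True, B: True

  (1) D=T, B=T — same ✓
  (2) {B, W}: 1 true — exactly one ✓
  (3) W=F, M=F — same ✓
  (4) {D, B}: 2 true — at least one ✓
  (5) D=T ⇒ E: T ✓
  (6) {M, D, W}: 1 true — at least one ✓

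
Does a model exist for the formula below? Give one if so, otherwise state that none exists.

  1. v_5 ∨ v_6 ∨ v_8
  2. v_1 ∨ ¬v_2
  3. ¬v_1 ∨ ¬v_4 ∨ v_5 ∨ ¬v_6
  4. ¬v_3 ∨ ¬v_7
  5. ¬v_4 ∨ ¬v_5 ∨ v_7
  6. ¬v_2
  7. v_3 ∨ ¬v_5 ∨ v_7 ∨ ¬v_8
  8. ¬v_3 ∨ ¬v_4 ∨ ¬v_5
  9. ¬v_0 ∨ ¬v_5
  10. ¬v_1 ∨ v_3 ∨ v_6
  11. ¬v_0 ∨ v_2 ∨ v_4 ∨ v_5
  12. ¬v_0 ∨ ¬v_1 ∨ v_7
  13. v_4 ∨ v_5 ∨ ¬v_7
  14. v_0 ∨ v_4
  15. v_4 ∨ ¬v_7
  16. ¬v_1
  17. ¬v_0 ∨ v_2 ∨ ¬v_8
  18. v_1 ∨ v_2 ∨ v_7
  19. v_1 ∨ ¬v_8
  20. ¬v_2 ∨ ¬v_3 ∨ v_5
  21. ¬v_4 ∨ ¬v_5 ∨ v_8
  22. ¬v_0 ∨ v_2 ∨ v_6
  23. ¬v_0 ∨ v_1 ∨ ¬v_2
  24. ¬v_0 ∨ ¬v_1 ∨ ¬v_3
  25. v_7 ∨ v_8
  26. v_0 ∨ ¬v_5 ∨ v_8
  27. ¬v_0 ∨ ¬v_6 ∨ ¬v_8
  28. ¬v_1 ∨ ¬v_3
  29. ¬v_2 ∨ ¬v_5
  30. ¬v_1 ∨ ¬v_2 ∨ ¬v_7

Unit clause (¬v_2) forces v_2 = False.
Unit clause (¬v_1) forces v_1 = False.
In (v_1 ∨ v_2 ∨ v_7) only v_7 is left, so v_7 = True.
In (v_1 ∨ ¬v_8) only ¬v_8 is left, so v_8 = False.
In (¬v_3 ∨ ¬v_7) only ¬v_3 is left, so v_3 = False.
In (v_4 ∨ ¬v_7) only v_4 is left, so v_4 = True.
In (¬v_4 ∨ ¬v_5 ∨ v_8) only ¬v_5 is left, so v_5 = False.
In (v_5 ∨ v_6 ∨ v_8) only v_6 is left, so v_6 = True.
Set v_0 = False.
All clauses satisfied.

v_0 = False, v_1 = False, v_2 = False, v_3 = False, v_4 = True, v_5 = False, v_6 = True, v_7 = True, v_8 = False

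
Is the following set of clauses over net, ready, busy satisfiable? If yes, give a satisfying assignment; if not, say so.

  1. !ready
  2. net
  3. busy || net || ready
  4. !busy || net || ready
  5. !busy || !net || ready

net = True, ready = False, busy = False

Unit clause (!ready) forces ready = False.
Unit clause (net) forces net = True.
In (!busy || !net || ready) only !busy is left, so busy = False.
All clauses satisfied.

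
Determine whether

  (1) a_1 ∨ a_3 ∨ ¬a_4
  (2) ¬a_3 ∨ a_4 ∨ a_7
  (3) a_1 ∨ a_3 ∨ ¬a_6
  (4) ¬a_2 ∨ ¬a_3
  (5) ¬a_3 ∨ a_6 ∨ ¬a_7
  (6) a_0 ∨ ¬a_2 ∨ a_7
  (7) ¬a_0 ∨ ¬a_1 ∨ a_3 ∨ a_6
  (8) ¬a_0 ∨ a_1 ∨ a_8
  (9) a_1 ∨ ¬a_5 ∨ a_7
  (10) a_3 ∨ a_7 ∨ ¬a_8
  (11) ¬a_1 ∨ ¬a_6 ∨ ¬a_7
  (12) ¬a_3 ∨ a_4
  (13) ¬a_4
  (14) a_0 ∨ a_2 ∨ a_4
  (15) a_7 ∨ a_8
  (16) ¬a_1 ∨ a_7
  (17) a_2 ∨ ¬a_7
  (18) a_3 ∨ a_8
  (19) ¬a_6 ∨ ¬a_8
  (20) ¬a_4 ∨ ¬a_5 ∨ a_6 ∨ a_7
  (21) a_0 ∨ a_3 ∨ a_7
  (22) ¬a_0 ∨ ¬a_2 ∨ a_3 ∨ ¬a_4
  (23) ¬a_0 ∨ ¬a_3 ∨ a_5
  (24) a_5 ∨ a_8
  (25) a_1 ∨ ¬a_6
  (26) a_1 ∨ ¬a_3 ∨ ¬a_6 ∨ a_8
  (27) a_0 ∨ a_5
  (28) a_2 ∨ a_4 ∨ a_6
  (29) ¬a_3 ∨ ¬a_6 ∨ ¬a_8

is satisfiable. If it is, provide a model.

a_0=T, a_1=F, a_2=T, a_3=F, a_4=F, a_5=T, a_6=F, a_7=T, a_8=T

Unit clause (¬a_4) forces a_4 = False.
In (¬a_3 ∨ a_4) only ¬a_3 is left, so a_3 = False.
In (a_3 ∨ a_8) only a_8 is left, so a_8 = True.
In (¬a_6 ∨ ¬a_8) only ¬a_6 is left, so a_6 = False.
In (a_2 ∨ a_4 ∨ a_6) only a_2 is left, so a_2 = True.
In (a_3 ∨ a_7 ∨ ¬a_8) only a_7 is left, so a_7 = True.
Set a_0 = True.
  then (¬a_0 ∨ ¬a_1 ∨ a_3 ∨ a_6) forces a_1 = False.
Set a_5 = True.
All clauses satisfied.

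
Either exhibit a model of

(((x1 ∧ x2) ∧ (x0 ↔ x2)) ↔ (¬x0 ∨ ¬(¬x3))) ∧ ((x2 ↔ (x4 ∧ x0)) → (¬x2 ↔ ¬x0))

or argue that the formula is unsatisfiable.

x0 = True, x1 = True, x2 = True, x3 = True, x4 = False

  ((x1 ∧ x2) ∧ (x0 ↔ x2)) ↔ (¬x0 ∨ ¬(¬x3)) = True
    (x1 ∧ x2) ∧ (x0 ↔ x2) = True
      x1 ∧ x2 = True
      x0 ↔ x2 = True
    ¬x0 ∨ ¬(¬x3) = True
      ¬x0 = False
      ¬(¬x3) = True
        ¬x3 = False
  (x2 ↔ (x4 ∧ x0)) → (¬x2 ↔ ¬x0) = True
    x2 ↔ (x4 ∧ x0) = False
      x4 ∧ x0 = False
    ¬x2 ↔ ¬x0 = True
      ¬x2 = False
      ¬x0 = False
Both conjuncts True, so the formula holds.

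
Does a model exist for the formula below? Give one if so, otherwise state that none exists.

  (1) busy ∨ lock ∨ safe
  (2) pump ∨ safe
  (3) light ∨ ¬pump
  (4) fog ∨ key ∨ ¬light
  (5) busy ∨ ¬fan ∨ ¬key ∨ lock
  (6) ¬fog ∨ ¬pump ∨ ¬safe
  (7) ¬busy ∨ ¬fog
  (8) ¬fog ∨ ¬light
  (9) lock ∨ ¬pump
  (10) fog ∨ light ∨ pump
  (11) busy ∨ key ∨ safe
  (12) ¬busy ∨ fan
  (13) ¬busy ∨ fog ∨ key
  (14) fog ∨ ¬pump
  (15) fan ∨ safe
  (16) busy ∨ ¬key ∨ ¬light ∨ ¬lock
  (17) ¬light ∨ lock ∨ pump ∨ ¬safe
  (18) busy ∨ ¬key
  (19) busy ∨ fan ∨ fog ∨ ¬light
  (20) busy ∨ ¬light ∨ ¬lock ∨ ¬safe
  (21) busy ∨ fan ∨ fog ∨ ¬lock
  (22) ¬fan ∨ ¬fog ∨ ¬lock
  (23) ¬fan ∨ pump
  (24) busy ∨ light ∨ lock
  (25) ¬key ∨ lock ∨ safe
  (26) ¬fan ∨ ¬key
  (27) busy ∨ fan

Case fan = True:
  (¬fan ∨ pump) forces pump = True.
  (light ∨ ¬pump) forces light = True.
  (¬fog ∨ ¬light) forces fog = False.
  Clause (fog ∨ ¬pump) is falsified — contradiction.
Case fan = False:
  (¬busy ∨ fan) forces busy = False.
  Clause (busy ∨ fan) is falsified — contradiction.
Both cases fail, so the formula is unsatisfiable.

UNSATISFIABLE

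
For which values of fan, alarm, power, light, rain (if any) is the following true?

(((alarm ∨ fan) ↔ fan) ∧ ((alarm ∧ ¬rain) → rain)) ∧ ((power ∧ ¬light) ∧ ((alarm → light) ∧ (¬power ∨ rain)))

fan=F; alarm=F; power=T; light=F; rain=T

  ((alarm ∨ fan) ↔ fan) ∧ ((alarm ∧ ¬rain) → rain) = True
    (alarm ∨ fan) ↔ fan = True
      alarm ∨ fan = False
    (alarm ∧ ¬rain) → rain = True
      alarm ∧ ¬rain = False
        ¬rain = False
  (power ∧ ¬light) ∧ ((alarm → light) ∧ (¬power ∨ rain)) = True
    power ∧ ¬light = True
      ¬light = True
    (alarm → light) ∧ (¬power ∨ rain) = True
      alarm → light = True
      ¬power ∨ rain = True
        ¬power = False
Both conjuncts True, so the formula holds.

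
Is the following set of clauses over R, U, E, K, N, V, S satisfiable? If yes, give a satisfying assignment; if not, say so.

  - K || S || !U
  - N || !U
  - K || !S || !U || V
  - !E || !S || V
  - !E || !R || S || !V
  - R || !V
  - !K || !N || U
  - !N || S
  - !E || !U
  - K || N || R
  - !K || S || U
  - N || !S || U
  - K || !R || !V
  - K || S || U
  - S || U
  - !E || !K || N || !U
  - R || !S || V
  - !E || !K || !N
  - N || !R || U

R: True, U: True, E: False, K: True, N: True, V: True, S: True

Set R = True.
Set U = True.
  then (N || !U) forces N = True.
  then (!N || S) forces S = True.
  then (!E || !U) forces E = False.
Set K = True.
Set V = True.
All clauses satisfied.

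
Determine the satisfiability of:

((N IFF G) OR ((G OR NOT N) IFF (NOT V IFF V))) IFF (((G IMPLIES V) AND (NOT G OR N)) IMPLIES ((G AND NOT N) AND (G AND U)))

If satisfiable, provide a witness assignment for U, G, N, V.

U=F; G=T; N=T; V=F

  ((N IFF G) OR ((G OR NOT N) IFF (NOT V IFF V))) IFF (((G IMPLIES V) AND (NOT G OR N)) IMPLIES ((G AND NOT N) AND (G AND U))) = True
    (N IFF G) OR ((G OR NOT N) IFF (NOT V IFF V)) = True
      N IFF G = True
      (G OR NOT N) IFF (NOT V IFF V) = False
        G OR NOT N = True
          NOT N = False
        NOT V IFF V = False
          NOT V = True
    ((G IMPLIES V) AND (NOT G OR N)) IMPLIES ((G AND NOT N) AND (G AND U)) = True
      (G IMPLIES V) AND (NOT G OR N) = False
        G IMPLIES V = False
        NOT G OR N = True
          NOT G = False
      (G AND NOT N) AND (G AND U) = False
        G AND NOT N = False
          NOT N = False
        G AND U = False
The formula evaluates to True.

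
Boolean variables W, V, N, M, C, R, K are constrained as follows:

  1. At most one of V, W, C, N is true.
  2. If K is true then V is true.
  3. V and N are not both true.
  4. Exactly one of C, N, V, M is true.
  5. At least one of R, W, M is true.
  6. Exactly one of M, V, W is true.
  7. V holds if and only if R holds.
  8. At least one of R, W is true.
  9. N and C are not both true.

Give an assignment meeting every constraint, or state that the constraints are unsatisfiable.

W=F, V=T, N=F, M=F, C=F, R=T, K=F

  (1) {V, W, C, N}: 1 true — at most one ✓
  (2) K=F ⇒ V: vacuous ✓
  (3) V=T, N=F — not both ✓
  (4) {C, N, V, M}: 1 true — exactly one ✓
  (5) {R, W, M}: 1 true — at least one ✓
  (6) {M, V, W}: 1 true — exactly one ✓
  (7) V=T, R=T — same ✓
  (8) {R, W}: 1 true — at least one ✓
  (9) N=F, C=F — not both ✓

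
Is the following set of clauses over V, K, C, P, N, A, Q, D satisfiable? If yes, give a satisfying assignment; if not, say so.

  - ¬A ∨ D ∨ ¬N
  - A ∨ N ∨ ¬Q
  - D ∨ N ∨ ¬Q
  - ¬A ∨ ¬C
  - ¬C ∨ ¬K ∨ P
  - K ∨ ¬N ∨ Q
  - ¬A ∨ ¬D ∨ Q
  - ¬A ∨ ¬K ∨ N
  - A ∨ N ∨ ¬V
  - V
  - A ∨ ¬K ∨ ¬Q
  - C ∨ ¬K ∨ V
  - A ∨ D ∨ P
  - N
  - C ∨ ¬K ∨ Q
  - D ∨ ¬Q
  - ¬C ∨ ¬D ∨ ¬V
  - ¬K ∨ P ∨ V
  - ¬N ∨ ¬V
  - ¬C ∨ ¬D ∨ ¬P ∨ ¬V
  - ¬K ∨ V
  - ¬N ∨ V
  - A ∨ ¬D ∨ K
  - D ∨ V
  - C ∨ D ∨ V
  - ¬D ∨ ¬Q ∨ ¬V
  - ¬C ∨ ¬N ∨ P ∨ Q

UNSATISFIABLE

Case V = True:
  (N) forces N = True.
  Clause (¬N ∨ ¬V) is falsified — contradiction.
Case V = False:
  Clause (V) is falsified — contradiction.
Both cases fail, so the formula is unsatisfiable.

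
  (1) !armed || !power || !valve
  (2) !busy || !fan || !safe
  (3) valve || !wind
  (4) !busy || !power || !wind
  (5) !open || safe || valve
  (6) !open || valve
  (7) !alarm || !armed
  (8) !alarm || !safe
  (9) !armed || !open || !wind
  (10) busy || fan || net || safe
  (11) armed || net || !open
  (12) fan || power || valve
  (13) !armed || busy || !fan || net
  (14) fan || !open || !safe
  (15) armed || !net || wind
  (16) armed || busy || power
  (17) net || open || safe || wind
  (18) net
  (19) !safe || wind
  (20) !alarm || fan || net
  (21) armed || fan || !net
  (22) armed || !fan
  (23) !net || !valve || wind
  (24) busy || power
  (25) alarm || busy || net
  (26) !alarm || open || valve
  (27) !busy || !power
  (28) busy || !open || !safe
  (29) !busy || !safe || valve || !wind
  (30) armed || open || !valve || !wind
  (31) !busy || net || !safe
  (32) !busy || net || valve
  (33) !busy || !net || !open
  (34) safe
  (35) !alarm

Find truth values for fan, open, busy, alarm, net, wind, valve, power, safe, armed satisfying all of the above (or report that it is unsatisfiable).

Unit clause (net) forces net = True.
Unit clause (safe) forces safe = True.
Unit clause (!alarm) forces alarm = False.
In (!safe || wind) only wind is left, so wind = True.
In (valve || !wind) only valve is left, so valve = True.
Try fan = True:
  (!busy || !fan || !safe) forces busy = False.
  (armed || !fan) forces armed = True.
  (!armed || !power || !valve) forces power = False.
  clause (busy || power) is falsified — backtrack.
So fan = False.
  then (fan || !open || !safe) forces open = False.
  then (armed || fan || !net) forces armed = True.
  then (!armed || !power || !valve) forces power = False.
  then (busy || power) forces busy = True.
All clauses satisfied.

fan=F, open=F, busy=T, alarm=F, net=T, wind=T, valve=T, power=F, safe=T, armed=T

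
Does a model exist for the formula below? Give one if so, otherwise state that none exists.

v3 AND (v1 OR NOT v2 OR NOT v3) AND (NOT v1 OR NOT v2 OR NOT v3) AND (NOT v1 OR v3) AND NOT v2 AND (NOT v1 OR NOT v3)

Unit clause (v3) forces v3 = True.
Unit clause (NOT v2) forces v2 = False.
In (NOT v1 OR NOT v3) only NOT v1 is left, so v1 = False.
All clauses satisfied.

v1 = False, v2 = False, v3 = True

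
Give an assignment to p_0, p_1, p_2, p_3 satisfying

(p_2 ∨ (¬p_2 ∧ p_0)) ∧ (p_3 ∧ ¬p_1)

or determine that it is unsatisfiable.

p_0=F, p_1=F, p_2=T, p_3=T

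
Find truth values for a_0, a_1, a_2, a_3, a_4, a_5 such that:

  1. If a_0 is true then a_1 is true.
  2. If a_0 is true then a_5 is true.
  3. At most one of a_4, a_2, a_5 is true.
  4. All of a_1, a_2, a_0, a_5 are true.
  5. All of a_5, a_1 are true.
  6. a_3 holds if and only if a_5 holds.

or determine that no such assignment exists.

UNSATISFIABLE

Case a_2 = True:
  (3) with a_2=T forces a_4 = False.
  (3) with a_2=T forces a_5 = False.
  Constraint (4) is violated (a_5=F) — contradiction.
Case a_2 = False:
  Constraint (4) is violated (a_2=F) — contradiction.
Both cases fail — unsatisfiable.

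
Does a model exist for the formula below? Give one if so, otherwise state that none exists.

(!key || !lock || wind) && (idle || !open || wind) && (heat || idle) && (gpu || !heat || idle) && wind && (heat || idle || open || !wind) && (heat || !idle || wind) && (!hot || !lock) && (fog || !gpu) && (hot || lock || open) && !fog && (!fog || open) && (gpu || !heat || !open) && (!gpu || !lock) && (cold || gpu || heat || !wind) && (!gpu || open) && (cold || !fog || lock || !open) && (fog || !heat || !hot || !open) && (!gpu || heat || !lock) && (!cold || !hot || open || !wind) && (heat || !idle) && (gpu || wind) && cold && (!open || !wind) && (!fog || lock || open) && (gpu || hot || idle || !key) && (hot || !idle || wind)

Unit clause (wind) forces wind = True.
Unit clause (!fog) forces fog = False.
Unit clause (cold) forces cold = True.
In (!open || !wind) only !open is left, so open = False.
In (fog || !gpu) only !gpu is left, so gpu = False.
In (!cold || !hot || open || !wind) only !hot is left, so hot = False.
In (hot || lock || open) only lock is left, so lock = True.
Set key = False.
Try heat = False:
  (heat || idle) forces idle = True.
  clause (heat || !idle) is falsified — backtrack.
So heat = True.
  then (gpu || !heat || idle) forces idle = True.
All clauses satisfied.

fog: False; cold: True; key: False; open: False; heat: True; lock: True; gpu: False; idle: True; wind: True; hot: False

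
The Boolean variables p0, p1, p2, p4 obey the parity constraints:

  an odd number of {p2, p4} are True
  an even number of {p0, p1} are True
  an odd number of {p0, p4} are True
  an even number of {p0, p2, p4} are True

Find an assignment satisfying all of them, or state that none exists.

p0 = True; p1 = True; p2 = True; p4 = False

{p2, p4}: 1 true → odd ✓
{p0, p1}: 2 true → even ✓
{p0, p4}: 1 true → odd ✓
{p0, p2, p4}: 2 true → even ✓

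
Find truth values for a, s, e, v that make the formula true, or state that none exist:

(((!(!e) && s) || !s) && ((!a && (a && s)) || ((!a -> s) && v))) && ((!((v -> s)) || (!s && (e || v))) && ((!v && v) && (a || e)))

Case v = True: the conjunct !v is False.
Case v = False: the conjunct v is False.
Both cases fail — unsatisfiable.

Unsatisfiable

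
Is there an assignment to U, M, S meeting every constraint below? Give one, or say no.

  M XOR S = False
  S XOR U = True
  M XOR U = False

Adding constraints 1, 2, 3 mod 2: every variable appears an even number of times on the left, so the left side is 0.
But the right sides sum to 1 (mod 2). 0 ≠ 1 — the system is inconsistent.

The formula is unsatisfiable.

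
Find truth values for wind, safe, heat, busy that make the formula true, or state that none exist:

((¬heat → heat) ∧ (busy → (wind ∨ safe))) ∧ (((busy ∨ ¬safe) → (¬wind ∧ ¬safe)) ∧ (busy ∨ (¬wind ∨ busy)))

wind = False, safe = True, heat = True, busy = False

  (¬heat → heat) ∧ (busy → (wind ∨ safe)) = True
    ¬heat → heat = True
      ¬heat = False
    busy → (wind ∨ safe) = True
      wind ∨ safe = True
  ((busy ∨ ¬safe) → (¬wind ∧ ¬safe)) ∧ (busy ∨ (¬wind ∨ busy)) = True
    (busy ∨ ¬safe) → (¬wind ∧ ¬safe) = True
      busy ∨ ¬safe = False
        ¬safe = False
      ¬wind ∧ ¬safe = False
        ¬wind = True
        ¬safe = False
    busy ∨ (¬wind ∨ busy) = True
      ¬wind ∨ busy = True
        ¬wind = True
Both conjuncts True, so the formula holds.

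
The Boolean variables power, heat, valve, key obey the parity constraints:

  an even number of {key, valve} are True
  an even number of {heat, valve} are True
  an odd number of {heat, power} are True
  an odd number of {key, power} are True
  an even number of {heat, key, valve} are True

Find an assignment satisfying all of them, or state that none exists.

power = True; heat = False; valve = False; key = False

{key, valve}: 0 true → even ✓
{heat, valve}: 0 true → even ✓
{heat, power}: 1 true → odd ✓
{key, power}: 1 true → odd ✓
{heat, key, valve}: 0 true → even ✓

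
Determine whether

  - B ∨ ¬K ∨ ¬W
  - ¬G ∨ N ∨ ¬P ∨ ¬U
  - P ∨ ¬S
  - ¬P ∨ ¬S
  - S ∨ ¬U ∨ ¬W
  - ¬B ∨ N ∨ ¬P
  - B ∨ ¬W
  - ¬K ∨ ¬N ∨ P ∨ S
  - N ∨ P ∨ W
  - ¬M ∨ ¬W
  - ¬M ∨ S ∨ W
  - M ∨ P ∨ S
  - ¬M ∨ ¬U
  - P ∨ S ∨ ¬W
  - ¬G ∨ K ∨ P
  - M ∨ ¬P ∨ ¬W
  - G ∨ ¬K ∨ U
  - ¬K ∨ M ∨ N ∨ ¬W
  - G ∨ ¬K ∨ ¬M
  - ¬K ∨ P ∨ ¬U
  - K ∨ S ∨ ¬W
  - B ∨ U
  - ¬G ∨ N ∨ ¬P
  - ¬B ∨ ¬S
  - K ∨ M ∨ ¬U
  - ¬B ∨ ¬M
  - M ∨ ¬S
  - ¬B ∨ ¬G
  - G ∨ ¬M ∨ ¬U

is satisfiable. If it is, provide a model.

Try S = True:
  (P ∨ ¬S) forces P = True.
  clause (¬P ∨ ¬S) is falsified — backtrack.
So S = False.
Try P = False:
  (M ∨ P ∨ S) forces M = True.
  (¬M ∨ ¬W) forces W = False.
  clause (¬M ∨ S ∨ W) is falsified — backtrack.
So P = True.
Try M = True:
  (¬M ∨ ¬W) forces W = False.
  clause (¬M ∨ S ∨ W) is falsified — backtrack.
So M = False.
  then (M ∨ ¬P ∨ ¬W) forces W = False.
Set B = False.
  then (B ∨ U) forces U = True.
  then (K ∨ M ∨ ¬U) forces K = True.
Set N = False.
  then (¬G ∨ N ∨ ¬P ∨ ¬U) forces G = False.
All clauses satisfied.

S = False, P = True, M = False, B = False, U = True, W = False, N = False, G = False, K = True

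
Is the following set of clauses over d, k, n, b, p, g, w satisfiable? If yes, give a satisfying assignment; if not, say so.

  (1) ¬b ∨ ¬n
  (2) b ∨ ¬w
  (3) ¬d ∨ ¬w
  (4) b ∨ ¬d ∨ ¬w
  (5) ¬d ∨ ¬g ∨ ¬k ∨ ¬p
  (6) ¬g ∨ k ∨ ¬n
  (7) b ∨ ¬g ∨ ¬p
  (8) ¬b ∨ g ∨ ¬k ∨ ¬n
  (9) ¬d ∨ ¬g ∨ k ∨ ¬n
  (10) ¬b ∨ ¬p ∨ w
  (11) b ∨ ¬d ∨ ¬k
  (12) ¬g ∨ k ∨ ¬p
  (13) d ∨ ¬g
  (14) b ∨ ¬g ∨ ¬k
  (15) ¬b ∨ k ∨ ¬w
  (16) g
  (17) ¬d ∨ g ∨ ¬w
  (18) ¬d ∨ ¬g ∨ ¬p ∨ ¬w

Unit clause (g) forces g = True.
In (d ∨ ¬g) only d is left, so d = True.
In (¬d ∨ ¬w) only ¬w is left, so w = False.
Set k = False.
  then (¬g ∨ k ∨ ¬n) forces n = False.
  then (¬g ∨ k ∨ ¬p) forces p = False.
Set b = True.
All clauses satisfied.

d: True, k: False, n: False, b: True, p: False, g: True, w: False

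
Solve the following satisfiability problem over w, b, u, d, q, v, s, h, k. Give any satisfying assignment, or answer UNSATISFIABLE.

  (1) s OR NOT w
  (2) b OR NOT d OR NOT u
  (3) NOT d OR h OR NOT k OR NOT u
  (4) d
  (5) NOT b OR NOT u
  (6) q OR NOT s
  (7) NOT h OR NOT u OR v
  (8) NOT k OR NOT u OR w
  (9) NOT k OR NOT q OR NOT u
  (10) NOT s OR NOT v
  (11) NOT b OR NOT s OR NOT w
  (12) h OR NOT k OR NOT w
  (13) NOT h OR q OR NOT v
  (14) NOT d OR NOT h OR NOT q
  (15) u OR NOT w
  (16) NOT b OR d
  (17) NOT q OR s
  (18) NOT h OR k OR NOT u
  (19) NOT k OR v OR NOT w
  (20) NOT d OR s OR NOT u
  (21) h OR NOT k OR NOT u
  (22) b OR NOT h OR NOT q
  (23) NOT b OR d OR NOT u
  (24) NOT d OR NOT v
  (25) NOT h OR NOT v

w=F; b=T; u=F; d=T; q=F; v=F; s=F; h=F; k=F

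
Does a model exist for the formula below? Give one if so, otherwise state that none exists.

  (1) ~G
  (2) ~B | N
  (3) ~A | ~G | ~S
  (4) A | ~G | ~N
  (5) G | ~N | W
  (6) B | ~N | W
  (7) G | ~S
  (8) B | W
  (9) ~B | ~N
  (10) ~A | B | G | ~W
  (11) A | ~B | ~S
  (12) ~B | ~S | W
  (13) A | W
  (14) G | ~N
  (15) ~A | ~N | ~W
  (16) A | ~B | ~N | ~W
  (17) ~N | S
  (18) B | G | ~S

Unit clause (~G) forces G = False.
In (G | ~S) only ~S is left, so S = False.
In (G | ~N) only ~N is left, so N = False.
In (~B | N) only ~B is left, so B = False.
In (B | W) only W is left, so W = True.
In (~A | B | G | ~W) only ~A is left, so A = False.
All clauses satisfied.

N=F; A=F; S=F; W=T; B=F; G=F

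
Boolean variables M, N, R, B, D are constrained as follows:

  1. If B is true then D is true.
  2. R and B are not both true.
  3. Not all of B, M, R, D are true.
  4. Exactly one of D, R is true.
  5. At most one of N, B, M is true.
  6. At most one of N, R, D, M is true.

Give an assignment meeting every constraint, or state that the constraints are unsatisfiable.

M = False, N = False, R = False, B = True, D = True

  (1) B=T ⇒ D: T ✓
  (2) R=F, B=T — not both ✓
  (3) {B, M, R, D}: 2/4 true — not all ✓
  (4) {D, R}: 1 true — exactly one ✓
  (5) {N, B, M}: 1 true — at most one ✓
  (6) {N, R, D, M}: 1 true — at most one ✓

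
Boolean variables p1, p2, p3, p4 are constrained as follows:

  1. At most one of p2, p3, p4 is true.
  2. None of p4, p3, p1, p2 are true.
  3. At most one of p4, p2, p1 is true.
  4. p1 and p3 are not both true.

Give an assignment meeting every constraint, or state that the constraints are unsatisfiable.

p1: False; p2: False; p3: False; p4: False

  (1) {p2, p3, p4}: 0 true — at most one ✓
  (2) {p4, p3, p1, p2}: 0 true — none ✓
  (3) {p4, p2, p1}: 0 true — at most one ✓
  (4) p1=F, p3=F — not both ✓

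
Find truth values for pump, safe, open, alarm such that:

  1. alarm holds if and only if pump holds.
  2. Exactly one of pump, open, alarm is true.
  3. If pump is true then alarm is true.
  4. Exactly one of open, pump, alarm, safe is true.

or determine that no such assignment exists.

pump = False, safe = False, open = True, alarm = False

  (1) alarm=F, pump=F — same ✓
  (2) {pump, open, alarm}: 1 true — exactly one ✓
  (3) pump=F ⇒ alarm: vacuous ✓
  (4) {open, pump, alarm, safe}: 1 true — exactly one ✓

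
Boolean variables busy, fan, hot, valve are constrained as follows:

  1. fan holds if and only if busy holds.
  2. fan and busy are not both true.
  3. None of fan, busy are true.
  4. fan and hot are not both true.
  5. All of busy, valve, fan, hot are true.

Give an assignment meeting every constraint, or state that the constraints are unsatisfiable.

Case busy = True:
  Constraint (3) is violated (busy=T) — contradiction.
Case busy = False:
  Constraint (5) is violated (busy=F) — contradiction.
Both cases fail — unsatisfiable.

UNSATISFIABLE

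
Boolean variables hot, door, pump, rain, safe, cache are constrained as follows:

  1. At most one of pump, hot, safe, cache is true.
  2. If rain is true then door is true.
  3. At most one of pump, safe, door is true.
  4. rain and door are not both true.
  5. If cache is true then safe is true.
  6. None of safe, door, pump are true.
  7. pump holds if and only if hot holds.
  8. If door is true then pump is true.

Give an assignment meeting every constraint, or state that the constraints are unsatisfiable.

hot = False, door = False, pump = False, rain = False, safe = False, cache = False

  (1) {pump, hot, safe, cache}: 0 true — at most one ✓
  (2) rain=F ⇒ door: vacuous ✓
  (3) {pump, safe, door}: 0 true — at most one ✓
  (4) rain=F, door=F — not both ✓
  (5) cache=F ⇒ safe: vacuous ✓
  (6) {safe, door, pump}: 0 true — none ✓
  (7) pump=F, hot=F — same ✓
  (8) door=F ⇒ pump: vacuous ✓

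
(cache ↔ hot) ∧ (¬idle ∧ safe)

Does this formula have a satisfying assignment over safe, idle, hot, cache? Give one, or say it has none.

safe: True, idle: False, hot: True, cache: True

  cache ↔ hot = True
  ¬idle ∧ safe = True
    ¬idle = True
Both conjuncts True, so the formula holds.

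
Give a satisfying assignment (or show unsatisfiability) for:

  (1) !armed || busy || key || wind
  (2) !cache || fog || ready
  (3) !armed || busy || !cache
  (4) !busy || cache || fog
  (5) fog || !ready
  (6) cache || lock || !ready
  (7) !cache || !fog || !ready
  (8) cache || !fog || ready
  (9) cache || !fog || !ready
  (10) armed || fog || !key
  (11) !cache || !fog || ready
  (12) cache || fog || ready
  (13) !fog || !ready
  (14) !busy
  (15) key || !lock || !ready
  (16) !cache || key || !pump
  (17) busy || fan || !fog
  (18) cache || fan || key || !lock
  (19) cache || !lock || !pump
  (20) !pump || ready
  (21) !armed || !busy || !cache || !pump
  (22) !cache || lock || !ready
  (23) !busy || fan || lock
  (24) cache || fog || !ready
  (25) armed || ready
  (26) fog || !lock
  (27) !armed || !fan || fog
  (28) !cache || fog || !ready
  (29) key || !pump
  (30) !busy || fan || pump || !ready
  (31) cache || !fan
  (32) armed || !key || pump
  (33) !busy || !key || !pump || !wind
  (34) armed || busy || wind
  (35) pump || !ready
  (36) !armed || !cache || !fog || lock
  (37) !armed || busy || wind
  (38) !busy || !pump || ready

Case fog = True:
  (!fog || !ready) forces ready = False.
  (cache || !fog || ready) forces cache = True.
  Clause (!cache || !fog || ready) is falsified — contradiction.
Case fog = False:
  (fog || !ready) forces ready = False.
  (!cache || fog || ready) forces cache = False.
  Clause (cache || fog || ready) is falsified — contradiction.
Both cases fail, so the formula is unsatisfiable.

Unsatisfiable — no assignment works.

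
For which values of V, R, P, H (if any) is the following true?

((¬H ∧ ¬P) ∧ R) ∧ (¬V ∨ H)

V: False, R: True, P: False, H: False

  (¬H ∧ ¬P) ∧ R = True
    ¬H ∧ ¬P = True
      ¬H = True
      ¬P = True
  ¬V ∨ H = True
    ¬V = True
Both conjuncts True, so the formula holds.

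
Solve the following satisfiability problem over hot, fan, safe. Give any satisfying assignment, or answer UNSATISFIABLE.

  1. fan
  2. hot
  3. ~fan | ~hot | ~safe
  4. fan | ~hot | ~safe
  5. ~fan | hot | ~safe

hot: True, fan: True, safe: False

Unit clause (fan) forces fan = True.
Unit clause (hot) forces hot = True.
In (~fan | ~hot | ~safe) only ~safe is left, so safe = False.
All clauses satisfied.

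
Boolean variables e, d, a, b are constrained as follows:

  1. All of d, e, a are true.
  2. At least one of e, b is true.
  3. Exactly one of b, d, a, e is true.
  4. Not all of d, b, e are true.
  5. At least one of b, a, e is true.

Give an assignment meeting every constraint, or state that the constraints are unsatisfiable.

Unsatisfiable — no assignment works.

Case e = True:
  (1) forces d = True.
  Constraint (3) is violated (d=T, e=T) — contradiction.
Case e = False:
  Constraint (1) is violated (e=F) — contradiction.
Both cases fail — unsatisfiable.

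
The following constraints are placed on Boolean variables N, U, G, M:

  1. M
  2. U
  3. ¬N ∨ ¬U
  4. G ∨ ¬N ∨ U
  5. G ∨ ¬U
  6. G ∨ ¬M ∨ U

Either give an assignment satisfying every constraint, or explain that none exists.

Unit clause (M) forces M = True.
Unit clause (U) forces U = True.
In (¬N ∨ ¬U) only ¬N is left, so N = False.
In (G ∨ ¬U) only G is left, so G = True.
Check each clause:
  (M): M holds.
  (U): U holds.
  (¬N ∨ ¬U): ¬N holds.
  (G ∨ ¬N ∨ U): G holds.
  (G ∨ ¬U): G holds.
  (G ∨ ¬M ∨ U): G holds.
All clauses satisfied.

N: False, U: True, G: True, M: True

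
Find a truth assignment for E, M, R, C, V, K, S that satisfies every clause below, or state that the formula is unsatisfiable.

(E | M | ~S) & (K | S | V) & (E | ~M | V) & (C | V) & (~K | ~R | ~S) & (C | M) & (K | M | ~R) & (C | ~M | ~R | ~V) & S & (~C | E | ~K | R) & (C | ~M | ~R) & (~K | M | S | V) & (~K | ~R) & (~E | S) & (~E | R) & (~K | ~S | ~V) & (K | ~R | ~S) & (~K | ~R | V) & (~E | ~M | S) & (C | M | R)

E = False; M = True; R = False; C = True; V = True; K = False; S = True

Unit clause (S) forces S = True.
Try E = True:
  (~E | R) forces R = True.
  (~K | ~R | ~S) forces K = False.
  clause (K | ~R | ~S) is falsified — backtrack.
So E = False.
  then (E | M | ~S) forces M = True.
  then (E | ~M | V) forces V = True.
  then (~K | ~S | ~V) forces K = False.
  then (K | ~R | ~S) forces R = False.
Set C = True.
All clauses satisfied.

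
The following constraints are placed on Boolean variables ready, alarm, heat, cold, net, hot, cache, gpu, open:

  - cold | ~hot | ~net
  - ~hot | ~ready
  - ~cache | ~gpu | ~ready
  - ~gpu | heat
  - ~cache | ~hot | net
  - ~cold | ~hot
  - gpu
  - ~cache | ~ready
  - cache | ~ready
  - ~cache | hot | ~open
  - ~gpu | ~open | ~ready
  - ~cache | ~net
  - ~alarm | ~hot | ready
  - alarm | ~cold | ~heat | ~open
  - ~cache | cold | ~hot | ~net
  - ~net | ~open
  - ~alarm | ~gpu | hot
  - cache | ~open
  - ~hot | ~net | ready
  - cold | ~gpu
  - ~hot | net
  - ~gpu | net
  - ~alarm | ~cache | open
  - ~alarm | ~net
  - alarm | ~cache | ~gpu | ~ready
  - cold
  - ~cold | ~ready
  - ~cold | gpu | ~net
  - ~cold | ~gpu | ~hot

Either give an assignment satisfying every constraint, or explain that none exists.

ready = False, alarm = False, heat = True, cold = True, net = True, hot = False, cache = False, gpu = True, open = False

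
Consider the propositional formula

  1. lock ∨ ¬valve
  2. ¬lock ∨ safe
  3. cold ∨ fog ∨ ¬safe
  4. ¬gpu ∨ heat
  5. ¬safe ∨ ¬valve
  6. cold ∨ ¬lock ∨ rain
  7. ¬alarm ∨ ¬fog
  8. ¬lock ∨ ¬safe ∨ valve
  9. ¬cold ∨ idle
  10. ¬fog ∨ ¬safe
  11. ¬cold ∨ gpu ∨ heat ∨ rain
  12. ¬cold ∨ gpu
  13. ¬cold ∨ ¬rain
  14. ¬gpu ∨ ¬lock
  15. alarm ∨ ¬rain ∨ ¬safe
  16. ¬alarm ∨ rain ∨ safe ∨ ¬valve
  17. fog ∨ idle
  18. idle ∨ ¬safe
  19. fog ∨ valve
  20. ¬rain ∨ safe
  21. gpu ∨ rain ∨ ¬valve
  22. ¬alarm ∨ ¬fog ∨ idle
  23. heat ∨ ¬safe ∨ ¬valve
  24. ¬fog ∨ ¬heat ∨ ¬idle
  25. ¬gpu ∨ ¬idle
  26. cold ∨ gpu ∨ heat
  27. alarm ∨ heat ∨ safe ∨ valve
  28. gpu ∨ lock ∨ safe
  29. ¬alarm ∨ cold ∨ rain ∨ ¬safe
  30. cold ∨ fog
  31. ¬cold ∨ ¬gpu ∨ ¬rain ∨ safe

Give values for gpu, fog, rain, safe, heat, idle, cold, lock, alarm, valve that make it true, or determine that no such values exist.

gpu: True, fog: True, rain: False, safe: False, heat: True, idle: False, cold: False, lock: False, alarm: False, valve: False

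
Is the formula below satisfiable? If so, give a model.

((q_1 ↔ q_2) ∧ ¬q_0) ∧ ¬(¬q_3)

q_0: False, q_1: True, q_2: True, q_3: True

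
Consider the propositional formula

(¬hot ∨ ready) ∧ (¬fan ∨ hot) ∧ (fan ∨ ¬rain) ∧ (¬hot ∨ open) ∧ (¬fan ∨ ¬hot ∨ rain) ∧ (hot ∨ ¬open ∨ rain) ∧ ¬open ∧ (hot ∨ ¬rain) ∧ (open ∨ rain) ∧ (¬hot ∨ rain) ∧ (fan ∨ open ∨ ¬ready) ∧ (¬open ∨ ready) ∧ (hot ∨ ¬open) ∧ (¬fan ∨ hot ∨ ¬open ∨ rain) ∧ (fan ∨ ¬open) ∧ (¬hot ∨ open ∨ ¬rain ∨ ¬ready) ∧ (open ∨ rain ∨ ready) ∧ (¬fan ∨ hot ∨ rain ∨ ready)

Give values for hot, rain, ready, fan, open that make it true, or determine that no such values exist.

Case open = True:
  Clause (¬open) is falsified — contradiction.
Case open = False:
  (¬hot ∨ open) forces hot = False.
  (¬fan ∨ hot) forces fan = False.
  (fan ∨ ¬rain) forces rain = False.
  Clause (open ∨ rain) is falsified — contradiction.
Both cases fail, so the formula is unsatisfiable.

The formula is unsatisfiable.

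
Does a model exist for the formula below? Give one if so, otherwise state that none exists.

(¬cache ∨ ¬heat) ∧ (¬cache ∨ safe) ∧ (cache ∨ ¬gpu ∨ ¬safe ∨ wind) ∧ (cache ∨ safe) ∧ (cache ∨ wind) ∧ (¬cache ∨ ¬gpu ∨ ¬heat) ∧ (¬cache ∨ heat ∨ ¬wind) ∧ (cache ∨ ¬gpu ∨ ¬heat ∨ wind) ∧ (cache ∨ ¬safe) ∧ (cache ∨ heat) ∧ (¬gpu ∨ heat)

Set wind = False.
  then (cache ∨ wind) forces cache = True.
  then (¬cache ∨ ¬heat) forces heat = False.
  then (¬cache ∨ safe) forces safe = True.
  then (¬gpu ∨ heat) forces gpu = False.
All clauses satisfied.

wind: False, safe: True, gpu: False, cache: True, heat: False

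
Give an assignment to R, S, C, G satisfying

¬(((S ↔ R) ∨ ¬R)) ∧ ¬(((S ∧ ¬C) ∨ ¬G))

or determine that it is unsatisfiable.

R: True, S: False, C: True, G: True

  ¬(((S ↔ R) ∨ ¬R)) = True
    (S ↔ R) ∨ ¬R = False
      S ↔ R = False
      ¬R = False
  ¬(((S ∧ ¬C) ∨ ¬G)) = True
    (S ∧ ¬C) ∨ ¬G = False
      S ∧ ¬C = False
        ¬C = False
      ¬G = False
Both conjuncts True, so the formula holds.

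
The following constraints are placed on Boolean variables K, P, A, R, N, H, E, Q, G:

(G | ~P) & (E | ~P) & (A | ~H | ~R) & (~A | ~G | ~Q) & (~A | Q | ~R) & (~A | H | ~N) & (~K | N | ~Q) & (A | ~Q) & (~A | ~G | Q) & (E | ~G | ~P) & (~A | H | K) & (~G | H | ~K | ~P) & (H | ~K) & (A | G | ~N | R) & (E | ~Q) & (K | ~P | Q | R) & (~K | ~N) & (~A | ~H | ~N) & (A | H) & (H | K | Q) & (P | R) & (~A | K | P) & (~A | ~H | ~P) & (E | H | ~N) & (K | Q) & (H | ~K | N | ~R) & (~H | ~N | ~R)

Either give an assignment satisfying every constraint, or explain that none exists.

Set K = True.
  then (H | ~K) forces H = True.
  then (~K | ~N) forces N = False.
  then (~K | N | ~Q) forces Q = False.
Try P = False:
  (P | R) forces R = True.
  (A | ~H | ~R) forces A = True.
  clause (~A | Q | ~R) is falsified — backtrack.
So P = True.
  then (G | ~P) forces G = True.
  then (E | ~P) forces E = True.
  then (~A | ~G | Q) forces A = False.
  then (A | ~H | ~R) forces R = False.
All clauses satisfied.

K = True, P = True, A = False, R = False, N = False, H = True, E = True, Q = False, G = True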